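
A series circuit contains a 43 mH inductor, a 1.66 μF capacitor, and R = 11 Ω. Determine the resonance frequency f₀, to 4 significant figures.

ω₀ = 1/√(LC) = 1/√(0.043 × 1.66e-06) = 3743 rad/s
f₀ = ω₀/(2π) = 595.7 Hz

595.7 Hz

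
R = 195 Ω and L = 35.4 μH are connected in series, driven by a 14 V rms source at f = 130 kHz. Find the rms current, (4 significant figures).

71.02 mA

ω = 2πf = 816800 rad/s
X_L = ωL = 28.92 Ω
Z = 195.0 + j28.92 Ω
|Z| = √(195.0² + 28.92²) = 197.1 Ω
I = V/|Z| = 14/197.1 = 71.02 mA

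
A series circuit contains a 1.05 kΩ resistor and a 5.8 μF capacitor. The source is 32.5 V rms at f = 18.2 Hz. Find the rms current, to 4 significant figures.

17.69 mA

ω = 2πf = 114.4 rad/s
X_C = 1/(ωC) = 1508 Ω
Z = 1050 − j1508 Ω
|Z| = √(1050² + 1508²) = 1837 Ω
I = V/|Z| = 32.5/1837 = 17.69 mA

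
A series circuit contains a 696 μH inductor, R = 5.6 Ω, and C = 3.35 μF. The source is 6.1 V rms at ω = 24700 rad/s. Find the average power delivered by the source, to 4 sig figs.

3.628 W

X_L = ωL = 17.19 Ω
X_C = 1/(ωC) = 12.09 Ω
Net reactance X = X_L − X_C = 5.106 Ω
Z = 5.600 + j5.106 Ω
|Z| = √(5.600² + 5.106²) = 7.578 Ω
∠Z = arctan(5.106/5.600) = 42.36°
I = V/|Z| = 804.9 mA
P = VI cos φ = 6.1 × 0.8049 × cos(42.36°) = 3.628 W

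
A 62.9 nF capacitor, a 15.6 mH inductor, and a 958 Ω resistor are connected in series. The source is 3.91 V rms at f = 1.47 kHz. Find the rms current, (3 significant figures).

2.12 mA

ω = 2πf = 9236 rad/s
X_L = ωL = 144 Ω
X_C = 1/(ωC) = 1720 Ω
Net reactance X = X_L − X_C = -1580 Ω
Z = 958 − j1580 Ω
|Z| = √(958² + 1580²) = 1850 Ω
I = V/|Z| = 3.91/1850 = 2.12 mA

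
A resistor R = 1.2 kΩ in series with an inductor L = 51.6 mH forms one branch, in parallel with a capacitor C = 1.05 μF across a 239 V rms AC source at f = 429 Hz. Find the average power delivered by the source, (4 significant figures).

ω = 2πf = 2695 rad/s
X_L = ωL = 139.1 Ω
X_C = 1/(ωC) = 353.3 Ω
Branch 1 (R+jX_L): Z₁ = 1200 + j139.1 Ω, |Z₁| = 1208 Ω
Branch 2 (−jX_C): Z₂ = −j353.3 Ω
Parallel: Z = Z₁Z₂/(Z₁+Z₂), |Z| = 350.2 Ω, ∠Z = -73.27°
I = V/|Z| = 682.6 mA
P = VI cos φ = 239 × 0.6826 × cos(-73.27°) = 46.97 W

46.97 W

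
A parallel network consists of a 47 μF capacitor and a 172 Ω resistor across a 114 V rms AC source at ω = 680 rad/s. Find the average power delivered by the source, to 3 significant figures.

75.6 W

X_C = 1/(ωC) = 31.3 Ω
Parallel: admittances add. Y = 1/R + jωC
Y = (0.00581 + j0.0320) S
|Y| = 0.0325 S → |Z| = 1/|Y| = 30.8 Ω, ∠Z = −∠Y = -79.7°
I = V/|Z| = 3.70 A
P = VI cos φ = 114 × 3.70 × cos(-79.7°) = 75.6 W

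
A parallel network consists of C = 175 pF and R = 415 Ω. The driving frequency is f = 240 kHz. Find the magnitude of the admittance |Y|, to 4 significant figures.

ω = 2πf = 1.508e+06 rad/s
X_C = 1/(ωC) = 3789 Ω
Parallel: admittances add. Y = 1/R + jωC
Y = (0.002410 + j0.0002639) S
|Y| = 0.002424 S → |Z| = 1/|Y| = 412.5 Ω, ∠Z = −∠Y = -6.250°

2.424 mS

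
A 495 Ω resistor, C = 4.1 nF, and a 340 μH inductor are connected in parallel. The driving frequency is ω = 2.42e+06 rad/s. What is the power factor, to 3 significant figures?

X_L = ωL = 823 Ω
X_C = 1/(ωC) = 101 Ω
Parallel: admittances add. Y = 1/R + 1/(jωL) + jωC
Y = (0.00202 + j0.00871) S
|Y| = 0.00894 S → |Z| = 1/|Y| = 112 Ω, ∠Z = −∠Y = -76.9°
cos φ = cos(-76.9°) = 0.226

0.226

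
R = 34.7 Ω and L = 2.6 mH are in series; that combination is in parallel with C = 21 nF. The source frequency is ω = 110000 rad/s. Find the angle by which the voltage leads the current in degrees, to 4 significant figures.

69.79°

X_L = ωL = 286.0 Ω
X_C = 1/(ωC) = 432.9 Ω
Branch 1 (R+jX_L): Z₁ = 34.70 + j286.0 Ω, |Z₁| = 288.1 Ω
Branch 2 (−jX_C): Z₂ = −j432.9 Ω
Parallel: Z = Z₁Z₂/(Z₁+Z₂), |Z| = 826.3 Ω, ∠Z = 69.79°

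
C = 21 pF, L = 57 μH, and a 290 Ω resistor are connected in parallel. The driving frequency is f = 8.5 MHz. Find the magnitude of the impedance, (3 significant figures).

283 Ω

ω = 2πf = 5.341e+07 rad/s
X_L = ωL = 3040 Ω
X_C = 1/(ωC) = 892 Ω
Parallel: admittances add. Y = 1/R + 1/(jωL) + jωC
Y = (0.00345 + j0.000793) S
|Y| = 0.00354 S → |Z| = 1/|Y| = 283 Ω, ∠Z = −∠Y = -13.0°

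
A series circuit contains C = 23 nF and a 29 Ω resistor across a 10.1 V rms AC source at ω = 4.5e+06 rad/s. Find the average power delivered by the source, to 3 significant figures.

3.17 W

X_C = 1/(ωC) = 9.66 Ω
Z = 29.0 − j9.66 Ω
|Z| = √(29.0² + 9.66²) = 30.6 Ω
∠Z = arctan(-9.66/29.0) = -18.4°
I = V/|Z| = 330 mA
P = VI cos φ = 10.1 × 0.330 × cos(-18.4°) = 3.17 W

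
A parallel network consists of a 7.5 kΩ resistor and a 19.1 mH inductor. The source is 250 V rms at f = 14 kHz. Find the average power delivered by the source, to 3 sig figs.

8.33 W

ω = 2πf = 87960 rad/s
X_L = ωL = 1680 Ω
Parallel: admittances add. Y = 1/R + 1/(jωL)
Y = (0.000133 − j0.000595) S
|Y| = 0.000610 S → |Z| = 1/|Y| = 1640 Ω, ∠Z = −∠Y = 77.4°
I = V/|Z| = 152 mA
P = VI cos φ = 250 × 0.152 × cos(77.4°) = 8.33 W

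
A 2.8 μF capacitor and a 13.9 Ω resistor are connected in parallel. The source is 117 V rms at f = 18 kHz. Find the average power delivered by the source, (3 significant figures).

985 W

ω = 2πf = 113100 rad/s
X_C = 1/(ωC) = 3.16 Ω
Parallel: admittances add. Y = 1/R + jωC
Y = (0.0719 + j0.317) S
|Y| = 0.325 S → |Z| = 1/|Y| = 3.08 Ω, ∠Z = −∠Y = -77.2°
I = V/|Z| = 38.0 A
P = VI cos φ = 117 × 38.0 × cos(-77.2°) = 985 W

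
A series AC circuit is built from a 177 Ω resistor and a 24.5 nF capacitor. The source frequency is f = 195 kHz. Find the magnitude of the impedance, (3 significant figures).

180 Ω

ω = 2πf = 1.225e+06 rad/s
X_C = 1/(ωC) = 33.3 Ω
Z = 177 − j33.3 Ω
|Z| = √(177² + 33.3²) = 180 Ω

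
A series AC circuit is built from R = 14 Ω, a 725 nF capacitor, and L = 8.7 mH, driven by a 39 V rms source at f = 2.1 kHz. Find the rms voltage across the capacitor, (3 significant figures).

ω = 2πf = 13190 rad/s
X_L = ωL = 115 Ω
X_C = 1/(ωC) = 105 Ω
Net reactance X = X_L − X_C = 10.3 Ω
Z = 14.0 + j10.3 Ω
|Z| = √(14.0² + 10.3²) = 17.4 Ω
I = V/|Z| = 2.25 A
V_C = I·|Z_C| = 2.25 × 105 = 235 V

235 V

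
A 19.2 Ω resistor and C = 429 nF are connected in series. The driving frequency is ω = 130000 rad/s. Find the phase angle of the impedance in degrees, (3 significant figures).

X_C = 1/(ωC) = 17.9 Ω
Z = 19.2 − j17.9 Ω
|Z| = √(19.2² + 17.9²) = 26.3 Ω
∠Z = arctan(-17.9/19.2) = -43.0°

-43.0°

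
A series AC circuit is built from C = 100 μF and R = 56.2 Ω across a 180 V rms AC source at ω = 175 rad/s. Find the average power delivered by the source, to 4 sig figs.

X_C = 1/(ωC) = 57.14 Ω
Z = 56.20 − j57.14 Ω
|Z| = √(56.20² + 57.14²) = 80.15 Ω
∠Z = arctan(-57.14/56.20) = -45.48°
I = V/|Z| = 2.246 A
P = VI cos φ = 180 × 2.246 × cos(-45.48°) = 283.5 W

283.5 W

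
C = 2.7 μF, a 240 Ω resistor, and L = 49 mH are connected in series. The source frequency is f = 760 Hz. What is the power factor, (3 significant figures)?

ω = 2πf = 4775 rad/s
X_L = ωL = 234 Ω
X_C = 1/(ωC) = 77.6 Ω
Net reactance X = X_L − X_C = 156 Ω
Z = 240 + j156 Ω
|Z| = √(240² + 156²) = 286 Ω
∠Z = arctan(156/240) = 33.1°
cos φ = cos(33.1°) = 0.838

0.838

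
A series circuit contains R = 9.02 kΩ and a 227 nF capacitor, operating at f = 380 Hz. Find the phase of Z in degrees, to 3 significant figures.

ω = 2πf = 2388 rad/s
X_C = 1/(ωC) = 1850 Ω
Z = 9020 − j1850 Ω
|Z| = √(9020² + 1850²) = 9210 Ω
∠Z = arctan(-1850/9020) = -11.6°

-11.6°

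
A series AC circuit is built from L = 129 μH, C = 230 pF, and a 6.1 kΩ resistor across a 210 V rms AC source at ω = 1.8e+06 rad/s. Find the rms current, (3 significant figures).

32.4 mA

X_L = ωL = 232 Ω
X_C = 1/(ωC) = 2420 Ω
Net reactance X = X_L − X_C = -2180 Ω
Z = 6100 − j2180 Ω
|Z| = √(6100² + 2180²) = 6480 Ω
I = V/|Z| = 210/6480 = 32.4 mA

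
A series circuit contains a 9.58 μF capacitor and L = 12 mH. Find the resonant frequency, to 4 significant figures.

ω₀ = 1/√(LC) = 1/√(0.012 × 9.58e-06) = 2949 rad/s
f₀ = ω₀/(2π) = 469.4 Hz

469.4 Hz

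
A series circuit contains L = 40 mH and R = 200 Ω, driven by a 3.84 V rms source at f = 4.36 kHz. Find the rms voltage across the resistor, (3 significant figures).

ω = 2πf = 27390 rad/s
X_L = ωL = 1100 Ω
Z = 200 + j1100 Ω
|Z| = √(200² + 1100²) = 1110 Ω
I = V/|Z| = 3.45 mA
V_R = I·|Z_R| = 0.00345 × 200 = 0.689 V

0.689 V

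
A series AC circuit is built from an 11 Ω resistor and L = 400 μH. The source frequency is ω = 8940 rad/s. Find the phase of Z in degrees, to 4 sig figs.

18.01°

X_L = ωL = 3.576 Ω
Z = 11.00 + j3.576 Ω
|Z| = √(11.00² + 3.576²) = 11.57 Ω
∠Z = arctan(3.576/11.00) = 18.01°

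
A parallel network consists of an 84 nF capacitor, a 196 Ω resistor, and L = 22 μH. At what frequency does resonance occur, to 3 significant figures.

117 kHz

ω₀ = 1/√(LC) = 1/√(2.2e-05 × 8.4e-08) = 735600 rad/s
f₀ = ω₀/(2π) = 117 kHz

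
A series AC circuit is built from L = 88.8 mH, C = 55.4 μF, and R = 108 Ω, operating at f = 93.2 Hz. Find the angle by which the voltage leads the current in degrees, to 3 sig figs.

ω = 2πf = 585.6 rad/s
X_L = ωL = 52.0 Ω
X_C = 1/(ωC) = 30.8 Ω
Net reactance X = X_L − X_C = 21.2 Ω
Z = 108 + j21.2 Ω
|Z| = √(108² + 21.2²) = 110 Ω
∠Z = arctan(21.2/108) = 11.1°

11.1°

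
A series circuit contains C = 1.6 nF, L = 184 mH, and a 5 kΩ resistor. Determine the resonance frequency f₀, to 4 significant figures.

ω₀ = 1/√(LC) = 1/√(0.184 × 1.6e-09) = 58280 rad/s
f₀ = ω₀/(2π) = 9.276 kHz

9.276 kHz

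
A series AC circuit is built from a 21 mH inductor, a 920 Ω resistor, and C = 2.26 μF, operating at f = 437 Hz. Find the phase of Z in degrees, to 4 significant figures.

-6.418°

ω = 2πf = 2746 rad/s
X_L = ωL = 57.66 Ω
X_C = 1/(ωC) = 161.1 Ω
Net reactance X = X_L − X_C = -103.5 Ω
Z = 920.0 − j103.5 Ω
|Z| = √(920.0² + 103.5²) = 925.8 Ω
∠Z = arctan(-103.5/920.0) = -6.418°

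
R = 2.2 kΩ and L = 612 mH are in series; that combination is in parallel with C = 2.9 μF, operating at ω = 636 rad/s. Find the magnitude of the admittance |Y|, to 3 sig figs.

1.82 mS

X_L = ωL = 389 Ω
X_C = 1/(ωC) = 542 Ω
Branch 1 (R+jX_L): Z₁ = 2200 + j389 Ω, |Z₁| = 2230 Ω
Branch 2 (−jX_C): Z₂ = −j542 Ω
Parallel: Z = Z₁Z₂/(Z₁+Z₂), |Z| = 549 Ω, ∠Z = -76.0°
|Y| = 1/|Z| = 1.82 mS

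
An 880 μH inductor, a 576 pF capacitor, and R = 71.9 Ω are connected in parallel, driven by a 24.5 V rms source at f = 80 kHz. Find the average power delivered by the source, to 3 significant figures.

ω = 2πf = 502700 rad/s
X_L = ωL = 442 Ω
X_C = 1/(ωC) = 3450 Ω
Parallel: admittances add. Y = 1/R + 1/(jωL) + jωC
Y = (0.0139 − j0.00197) S
|Y| = 0.0140 S → |Z| = 1/|Y| = 71.2 Ω, ∠Z = −∠Y = 8.07°
I = V/|Z| = 344 mA
P = VI cos φ = 24.5 × 0.344 × cos(8.07°) = 8.35 W

8.35 W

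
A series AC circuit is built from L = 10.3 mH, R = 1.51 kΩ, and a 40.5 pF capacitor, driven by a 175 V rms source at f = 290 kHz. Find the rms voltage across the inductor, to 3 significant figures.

605 V

ω = 2πf = 1.822e+06 rad/s
X_L = ωL = 18800 Ω
X_C = 1/(ωC) = 13600 Ω
Net reactance X = X_L − X_C = 5220 Ω
Z = 1510 + j5220 Ω
|Z| = √(1510² + 5220²) = 5430 Ω
I = V/|Z| = 32.2 mA
V_L = I·|Z_L| = 0.0322 × 18800 = 605 V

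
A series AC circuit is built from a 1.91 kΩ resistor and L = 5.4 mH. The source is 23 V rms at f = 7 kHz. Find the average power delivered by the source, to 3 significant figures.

273 mW

ω = 2πf = 43980 rad/s
X_L = ωL = 238 Ω
Z = 1910 + j238 Ω
|Z| = √(1910² + 238²) = 1920 Ω
∠Z = arctan(238/1910) = 7.09°
I = V/|Z| = 11.9 mA
P = VI cos φ = 23 × 0.0119 × cos(7.09°) = 273 mW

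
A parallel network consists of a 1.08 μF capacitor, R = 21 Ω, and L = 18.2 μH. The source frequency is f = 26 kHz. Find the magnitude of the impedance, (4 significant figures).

ω = 2πf = 163400 rad/s
X_L = ωL = 2.973 Ω
X_C = 1/(ωC) = 5.668 Ω
Parallel: admittances add. Y = 1/R + 1/(jωL) + jωC
Y = (0.04762 − j0.1599) S
|Y| = 0.1668 S → |Z| = 1/|Y| = 5.994 Ω, ∠Z = −∠Y = 73.42°

5.994 Ω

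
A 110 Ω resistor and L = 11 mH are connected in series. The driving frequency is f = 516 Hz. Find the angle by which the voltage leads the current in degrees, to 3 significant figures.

ω = 2πf = 3242 rad/s
X_L = ωL = 35.7 Ω
Z = 110 + j35.7 Ω
|Z| = √(110² + 35.7²) = 116 Ω
∠Z = arctan(35.7/110) = 18.0°

18.0°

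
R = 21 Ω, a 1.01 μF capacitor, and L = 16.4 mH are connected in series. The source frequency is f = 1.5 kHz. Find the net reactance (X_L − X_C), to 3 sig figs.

ω = 2πf = 9425 rad/s
X_L = ωL = 155 Ω
X_C = 1/(ωC) = 105 Ω
X = 155 − 105 = 49.5 Ω

49.5 Ω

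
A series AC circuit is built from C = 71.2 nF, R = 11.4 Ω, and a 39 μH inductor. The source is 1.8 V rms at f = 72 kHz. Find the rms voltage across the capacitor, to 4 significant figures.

3.176 V

ω = 2πf = 452400 rad/s
X_L = ωL = 17.64 Ω
X_C = 1/(ωC) = 31.05 Ω
Net reactance X = X_L − X_C = -13.40 Ω
Z = 11.40 − j13.40 Ω
|Z| = √(11.40² + 13.40²) = 17.60 Ω
I = V/|Z| = 102.3 mA
V_C = I·|Z_C| = 0.1023 × 31.05 = 3.176 V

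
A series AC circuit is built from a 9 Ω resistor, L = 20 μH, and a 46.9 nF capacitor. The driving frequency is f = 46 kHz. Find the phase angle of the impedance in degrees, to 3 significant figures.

ω = 2πf = 289000 rad/s
X_L = ωL = 5.78 Ω
X_C = 1/(ωC) = 73.8 Ω
Net reactance X = X_L − X_C = -68.0 Ω
Z = 9.00 − j68.0 Ω
|Z| = √(9.00² + 68.0²) = 68.6 Ω
∠Z = arctan(-68.0/9.00) = -82.5°

-82.5°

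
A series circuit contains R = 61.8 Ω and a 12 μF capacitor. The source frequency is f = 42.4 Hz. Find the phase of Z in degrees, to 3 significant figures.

ω = 2πf = 266.4 rad/s
X_C = 1/(ωC) = 313 Ω
Z = 61.8 − j313 Ω
|Z| = √(61.8² + 313²) = 319 Ω
∠Z = arctan(-313/61.8) = -78.8°

-78.8°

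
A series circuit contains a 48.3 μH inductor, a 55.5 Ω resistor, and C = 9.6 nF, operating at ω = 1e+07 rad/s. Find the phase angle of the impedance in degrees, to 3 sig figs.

X_L = ωL = 483 Ω
X_C = 1/(ωC) = 10.4 Ω
Net reactance X = X_L − X_C = 473 Ω
Z = 55.5 + j473 Ω
|Z| = √(55.5² + 473²) = 476 Ω
∠Z = arctan(473/55.5) = 83.3°

83.3°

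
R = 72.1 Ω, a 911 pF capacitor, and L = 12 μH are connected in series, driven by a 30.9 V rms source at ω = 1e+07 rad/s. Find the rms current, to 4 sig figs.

424.3 mA

X_L = ωL = 120.0 Ω
X_C = 1/(ωC) = 109.8 Ω
Net reactance X = X_L − X_C = 10.23 Ω
Z = 72.10 + j10.23 Ω
|Z| = √(72.10² + 10.23²) = 72.82 Ω
I = V/|Z| = 30.9/72.82 = 424.3 mA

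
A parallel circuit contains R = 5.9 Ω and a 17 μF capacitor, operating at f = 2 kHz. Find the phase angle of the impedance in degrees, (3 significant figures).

-51.6°

ω = 2πf = 12570 rad/s
X_C = 1/(ωC) = 4.68 Ω
Parallel: admittances add. Y = 1/R + jωC
Y = (0.169 + j0.214) S
|Y| = 0.273 S → |Z| = 1/|Y| = 3.67 Ω, ∠Z = −∠Y = -51.6°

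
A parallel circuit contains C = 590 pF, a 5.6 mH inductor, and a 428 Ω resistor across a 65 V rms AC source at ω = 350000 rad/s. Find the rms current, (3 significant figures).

X_L = ωL = 1960 Ω
X_C = 1/(ωC) = 4840 Ω
Parallel: admittances add. Y = 1/R + 1/(jωL) + jωC
Y = (0.00234 − j0.000304) S
|Y| = 0.00236 S → |Z| = 1/|Y| = 424 Ω, ∠Z = −∠Y = 7.41°
I = V/|Z| = 65/424 = 153 mA

153 mA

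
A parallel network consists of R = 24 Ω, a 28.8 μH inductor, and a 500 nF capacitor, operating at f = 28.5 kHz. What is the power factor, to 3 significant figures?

0.371

ω = 2πf = 179100 rad/s
X_L = ωL = 5.16 Ω
X_C = 1/(ωC) = 11.2 Ω
Parallel: admittances add. Y = 1/R + 1/(jωL) + jωC
Y = (0.0417 − j0.104) S
|Y| = 0.112 S → |Z| = 1/|Y| = 8.90 Ω, ∠Z = −∠Y = 68.2°
cos φ = cos(68.2°) = 0.371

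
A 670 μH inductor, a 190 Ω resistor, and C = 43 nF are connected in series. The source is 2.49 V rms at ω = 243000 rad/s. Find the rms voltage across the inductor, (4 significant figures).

2.012 V

X_L = ωL = 162.8 Ω
X_C = 1/(ωC) = 95.70 Ω
Net reactance X = X_L − X_C = 67.11 Ω
Z = 190.0 + j67.11 Ω
|Z| = √(190.0² + 67.11²) = 201.5 Ω
I = V/|Z| = 12.36 mA
V_L = I·|Z_L| = 0.01236 × 162.8 = 2.012 V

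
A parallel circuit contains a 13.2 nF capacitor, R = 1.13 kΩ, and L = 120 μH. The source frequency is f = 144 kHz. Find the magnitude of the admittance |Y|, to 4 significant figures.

ω = 2πf = 904800 rad/s
X_L = ωL = 108.6 Ω
X_C = 1/(ωC) = 83.73 Ω
Parallel: admittances add. Y = 1/R + 1/(jωL) + jωC
Y = (0.0008850 + j0.002733) S
|Y| = 0.002872 S → |Z| = 1/|Y| = 348.1 Ω, ∠Z = −∠Y = -72.06°

2.872 mS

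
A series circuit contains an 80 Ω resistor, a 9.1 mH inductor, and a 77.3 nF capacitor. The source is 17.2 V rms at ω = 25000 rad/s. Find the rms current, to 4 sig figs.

X_L = ωL = 227.5 Ω
X_C = 1/(ωC) = 517.5 Ω
Net reactance X = X_L − X_C = -290.0 Ω
Z = 80.00 − j290.0 Ω
|Z| = √(80.00² + 290.0²) = 300.8 Ω
I = V/|Z| = 17.2/300.8 = 57.18 mA

57.18 mA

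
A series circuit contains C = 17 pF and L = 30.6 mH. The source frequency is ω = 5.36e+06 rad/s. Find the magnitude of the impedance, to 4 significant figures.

153000 Ω

X_L = ωL = 164000 Ω
X_C = 1/(ωC) = 10970 Ω
Net reactance X = X_L − X_C = 153000 Ω
Z = j153000 Ω
|Z| = √(0² + 153000²) = 153000 Ω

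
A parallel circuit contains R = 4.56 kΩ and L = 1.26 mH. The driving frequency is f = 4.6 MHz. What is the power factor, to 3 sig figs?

0.992

ω = 2πf = 2.89e+07 rad/s
X_L = ωL = 36400 Ω
Parallel: admittances add. Y = 1/R + 1/(jωL)
Y = (0.000219 − j2.75e-05) S
|Y| = 0.000221 S → |Z| = 1/|Y| = 4520 Ω, ∠Z = −∠Y = 7.14°
cos φ = cos(7.14°) = 0.992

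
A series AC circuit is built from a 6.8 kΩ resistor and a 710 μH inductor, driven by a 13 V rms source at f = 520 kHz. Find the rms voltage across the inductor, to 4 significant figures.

4.197 V

ω = 2πf = 3.267e+06 rad/s
X_L = ωL = 2320 Ω
Z = 6800 + j2320 Ω
|Z| = √(6800² + 2320²) = 7185 Ω
I = V/|Z| = 1.809 mA
V_L = I·|Z_L| = 0.001809 × 2320 = 4.197 V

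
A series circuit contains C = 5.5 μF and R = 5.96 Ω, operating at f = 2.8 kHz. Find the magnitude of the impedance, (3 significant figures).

11.9 Ω

ω = 2πf = 17590 rad/s
X_C = 1/(ωC) = 10.3 Ω
Z = 5.96 − j10.3 Ω
|Z| = √(5.96² + 10.3²) = 11.9 Ω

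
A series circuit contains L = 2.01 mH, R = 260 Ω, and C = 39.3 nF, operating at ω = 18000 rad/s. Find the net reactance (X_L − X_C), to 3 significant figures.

X_L = ωL = 36.2 Ω
X_C = 1/(ωC) = 1410 Ω
X = 36.2 − 1410 = -1380 Ω

-1380 Ω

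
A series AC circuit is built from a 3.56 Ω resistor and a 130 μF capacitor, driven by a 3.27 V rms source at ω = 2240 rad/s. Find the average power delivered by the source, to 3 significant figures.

X_C = 1/(ωC) = 3.43 Ω
Z = 3.56 − j3.43 Ω
|Z| = √(3.56² + 3.43²) = 4.95 Ω
∠Z = arctan(-3.43/3.56) = -44.0°
I = V/|Z| = 661 mA
P = VI cos φ = 3.27 × 0.661 × cos(-44.0°) = 1.56 W

1.56 W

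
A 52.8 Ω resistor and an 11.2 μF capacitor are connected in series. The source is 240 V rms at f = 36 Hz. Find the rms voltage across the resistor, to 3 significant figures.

ω = 2πf = 226.2 rad/s
X_C = 1/(ωC) = 395 Ω
Z = 52.8 − j395 Ω
|Z| = √(52.8² + 395²) = 398 Ω
I = V/|Z| = 603 mA
V_R = I·|Z_R| = 0.603 × 52.8 = 31.8 V

31.8 V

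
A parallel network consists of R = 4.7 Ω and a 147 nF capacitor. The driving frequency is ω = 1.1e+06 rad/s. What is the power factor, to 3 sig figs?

X_C = 1/(ωC) = 6.18 Ω
Parallel: admittances add. Y = 1/R + jωC
Y = (0.213 + j0.162) S
|Y| = 0.267 S → |Z| = 1/|Y| = 3.74 Ω, ∠Z = −∠Y = -37.2°
cos φ = cos(-37.2°) = 0.796

0.796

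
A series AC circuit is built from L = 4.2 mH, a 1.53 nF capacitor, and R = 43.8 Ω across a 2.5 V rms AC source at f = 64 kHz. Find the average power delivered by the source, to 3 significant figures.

45.9 mW

ω = 2πf = 402100 rad/s
X_L = ωL = 1690 Ω
X_C = 1/(ωC) = 1630 Ω
Net reactance X = X_L − X_C = 63.6 Ω
Z = 43.8 + j63.6 Ω
|Z| = √(43.8² + 63.6²) = 77.2 Ω
∠Z = arctan(63.6/43.8) = 55.4°
I = V/|Z| = 32.4 mA
P = VI cos φ = 2.5 × 0.0324 × cos(55.4°) = 45.9 mW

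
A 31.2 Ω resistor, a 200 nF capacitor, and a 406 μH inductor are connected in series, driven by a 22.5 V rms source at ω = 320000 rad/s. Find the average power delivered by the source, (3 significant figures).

1.13 W

X_L = ωL = 130 Ω
X_C = 1/(ωC) = 15.6 Ω
Net reactance X = X_L − X_C = 114 Ω
Z = 31.2 + j114 Ω
|Z| = √(31.2² + 114²) = 118 Ω
∠Z = arctan(114/31.2) = 74.7°
I = V/|Z| = 190 mA
P = VI cos φ = 22.5 × 0.190 × cos(74.7°) = 1.13 W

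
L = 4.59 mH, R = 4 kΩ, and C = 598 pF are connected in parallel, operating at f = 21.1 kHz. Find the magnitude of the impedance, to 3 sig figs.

631 Ω

ω = 2πf = 132600 rad/s
X_L = ωL = 609 Ω
X_C = 1/(ωC) = 12600 Ω
Parallel: admittances add. Y = 1/R + 1/(jωL) + jωC
Y = (0.000250 − j0.00156) S
|Y| = 0.00158 S → |Z| = 1/|Y| = 631 Ω, ∠Z = −∠Y = 80.9°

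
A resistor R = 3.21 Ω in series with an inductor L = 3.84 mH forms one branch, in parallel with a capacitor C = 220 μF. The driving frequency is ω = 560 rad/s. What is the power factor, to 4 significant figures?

X_L = ωL = 2.150 Ω
X_C = 1/(ωC) = 8.117 Ω
Branch 1 (R+jX_L): Z₁ = 3.210 + j2.150 Ω, |Z₁| = 3.864 Ω
Branch 2 (−jX_C): Z₂ = −j8.117 Ω
Parallel: Z = Z₁Z₂/(Z₁+Z₂), |Z| = 4.629 Ω, ∠Z = 5.538°
cos φ = cos(5.538°) = 0.9953

0.9953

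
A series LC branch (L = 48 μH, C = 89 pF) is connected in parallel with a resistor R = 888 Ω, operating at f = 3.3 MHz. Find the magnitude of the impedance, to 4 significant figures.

403.8 Ω

ω = 2πf = 2.073e+07 rad/s
X_L = ωL = 995.3 Ω
X_C = 1/(ωC) = 541.9 Ω
Branch 1: Z₁ = R = 888.0 Ω
Branch 2 (series LC): Z₂ = j(X_L − X_C) = j453.4 Ω
Parallel: Z = Z₁Z₂/(Z₁+Z₂), |Z| = 403.8 Ω, ∠Z = 62.95°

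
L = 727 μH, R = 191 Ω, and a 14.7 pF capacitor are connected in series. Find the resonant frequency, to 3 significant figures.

1.54 MHz

ω₀ = 1/√(LC) = 1/√(0.000727 × 1.47e-11) = 9.673e+06 rad/s
f₀ = ω₀/(2π) = 1.54 MHz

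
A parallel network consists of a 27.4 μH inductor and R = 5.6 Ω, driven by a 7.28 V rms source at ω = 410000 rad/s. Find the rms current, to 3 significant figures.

X_L = ωL = 11.2 Ω
Parallel: admittances add. Y = 1/R + 1/(jωL)
Y = (0.179 − j0.0890) S
|Y| = 0.200 S → |Z| = 1/|Y| = 5.01 Ω, ∠Z = −∠Y = 26.5°
I = V/|Z| = 7.28/5.01 = 1.45 A

1.45 A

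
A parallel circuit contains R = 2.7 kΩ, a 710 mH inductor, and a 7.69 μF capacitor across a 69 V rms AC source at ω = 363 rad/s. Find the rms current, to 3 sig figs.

X_L = ωL = 258 Ω
X_C = 1/(ωC) = 358 Ω
Parallel: admittances add. Y = 1/R + 1/(jωL) + jωC
Y = (0.000370 − j0.00109) S
|Y| = 0.00115 S → |Z| = 1/|Y| = 870 Ω, ∠Z = −∠Y = 71.2°
I = V/|Z| = 69/870 = 79.3 mA

79.3 mA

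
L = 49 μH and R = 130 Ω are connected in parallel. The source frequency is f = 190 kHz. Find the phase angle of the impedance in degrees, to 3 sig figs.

ω = 2πf = 1.194e+06 rad/s
X_L = ωL = 58.5 Ω
Parallel: admittances add. Y = 1/R + 1/(jωL)
Y = (0.00769 − j0.0171) S
|Y| = 0.0187 S → |Z| = 1/|Y| = 53.3 Ω, ∠Z = −∠Y = 65.8°

65.8°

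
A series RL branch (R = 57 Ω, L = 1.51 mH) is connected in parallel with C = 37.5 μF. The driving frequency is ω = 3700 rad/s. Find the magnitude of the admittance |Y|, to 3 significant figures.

X_L = ωL = 5.59 Ω
X_C = 1/(ωC) = 7.21 Ω
Branch 1 (R+jX_L): Z₁ = 57.0 + j5.59 Ω, |Z₁| = 57.3 Ω
Branch 2 (−jX_C): Z₂ = −j7.21 Ω
Parallel: Z = Z₁Z₂/(Z₁+Z₂), |Z| = 7.24 Ω, ∠Z = -82.8°
|Y| = 1/|Z| = 138 mS

138 mS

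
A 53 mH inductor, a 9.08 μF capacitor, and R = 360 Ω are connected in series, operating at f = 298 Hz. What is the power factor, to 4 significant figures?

ω = 2πf = 1872 rad/s
X_L = ωL = 99.24 Ω
X_C = 1/(ωC) = 58.82 Ω
Net reactance X = X_L − X_C = 40.42 Ω
Z = 360.0 + j40.42 Ω
|Z| = √(360.0² + 40.42²) = 362.3 Ω
∠Z = arctan(40.42/360.0) = 6.406°
cos φ = cos(6.406°) = 0.9938

0.9938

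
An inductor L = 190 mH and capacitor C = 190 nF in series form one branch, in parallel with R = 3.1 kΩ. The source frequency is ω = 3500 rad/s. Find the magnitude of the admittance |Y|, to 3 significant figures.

X_L = ωL = 665 Ω
X_C = 1/(ωC) = 1500 Ω
Branch 1: Z₁ = R = 3100 Ω
Branch 2 (series LC): Z₂ = j(X_L − X_C) = −j839 Ω
Parallel: Z = Z₁Z₂/(Z₁+Z₂), |Z| = 810 Ω, ∠Z = -74.9°
|Y| = 1/|Z| = 1.24 mS

1.24 mS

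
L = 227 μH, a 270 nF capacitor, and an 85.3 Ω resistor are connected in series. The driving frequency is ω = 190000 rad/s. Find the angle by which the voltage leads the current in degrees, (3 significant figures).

X_L = ωL = 43.1 Ω
X_C = 1/(ωC) = 19.5 Ω
Net reactance X = X_L − X_C = 23.6 Ω
Z = 85.3 + j23.6 Ω
|Z| = √(85.3² + 23.6²) = 88.5 Ω
∠Z = arctan(23.6/85.3) = 15.5°

15.5°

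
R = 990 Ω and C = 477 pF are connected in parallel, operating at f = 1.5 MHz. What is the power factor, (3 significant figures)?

0.219

ω = 2πf = 9.425e+06 rad/s
X_C = 1/(ωC) = 222 Ω
Parallel: admittances add. Y = 1/R + jωC
Y = (0.00101 + j0.00450) S
|Y| = 0.00461 S → |Z| = 1/|Y| = 217 Ω, ∠Z = −∠Y = -77.3°
cos φ = cos(-77.3°) = 0.219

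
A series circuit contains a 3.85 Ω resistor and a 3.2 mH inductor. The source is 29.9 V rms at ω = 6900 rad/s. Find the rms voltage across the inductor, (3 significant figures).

29.5 V

X_L = ωL = 22.1 Ω
Z = 3.85 + j22.1 Ω
|Z| = √(3.85² + 22.1²) = 22.4 Ω
I = V/|Z| = 1.33 A
V_L = I·|Z_L| = 1.33 × 22.1 = 29.5 V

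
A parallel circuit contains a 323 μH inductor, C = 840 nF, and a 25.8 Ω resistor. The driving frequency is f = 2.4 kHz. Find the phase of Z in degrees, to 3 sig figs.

78.6°

ω = 2πf = 15080 rad/s
X_L = ωL = 4.87 Ω
X_C = 1/(ωC) = 78.9 Ω
Parallel: admittances add. Y = 1/R + 1/(jωL) + jωC
Y = (0.0388 − j0.193) S
|Y| = 0.197 S → |Z| = 1/|Y| = 5.09 Ω, ∠Z = −∠Y = 78.6°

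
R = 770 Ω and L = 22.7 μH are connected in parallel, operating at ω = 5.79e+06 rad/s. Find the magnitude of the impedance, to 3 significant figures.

X_L = ωL = 131 Ω
Parallel: admittances add. Y = 1/R + 1/(jωL)
Y = (0.00130 − j0.00761) S
|Y| = 0.00772 S → |Z| = 1/|Y| = 130 Ω, ∠Z = −∠Y = 80.3°

130 Ω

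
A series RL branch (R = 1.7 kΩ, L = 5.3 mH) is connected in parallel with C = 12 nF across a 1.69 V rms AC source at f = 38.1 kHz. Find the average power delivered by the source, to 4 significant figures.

1.079 mW

ω = 2πf = 239400 rad/s
X_L = ωL = 1269 Ω
X_C = 1/(ωC) = 348.1 Ω
Branch 1 (R+jX_L): Z₁ = 1700 + j1269 Ω, |Z₁| = 2121 Ω
Branch 2 (−jX_C): Z₂ = −j348.1 Ω
Parallel: Z = Z₁Z₂/(Z₁+Z₂), |Z| = 382.0 Ω, ∠Z = -81.70°
I = V/|Z| = 4.425 mA
P = VI cos φ = 1.69 × 0.004425 × cos(-81.70°) = 1.079 mW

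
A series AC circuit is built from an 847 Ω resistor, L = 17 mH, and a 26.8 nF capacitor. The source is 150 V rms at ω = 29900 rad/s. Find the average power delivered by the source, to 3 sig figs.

15.1 W

X_L = ωL = 508 Ω
X_C = 1/(ωC) = 1250 Ω
Net reactance X = X_L − X_C = -740 Ω
Z = 847 − j740 Ω
|Z| = √(847² + 740²) = 1120 Ω
∠Z = arctan(-740/847) = -41.1°
I = V/|Z| = 133 mA
P = VI cos φ = 150 × 0.133 × cos(-41.1°) = 15.1 W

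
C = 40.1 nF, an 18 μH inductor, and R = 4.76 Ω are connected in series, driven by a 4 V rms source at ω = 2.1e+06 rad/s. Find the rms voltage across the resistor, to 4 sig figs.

0.7224 V

X_L = ωL = 37.80 Ω
X_C = 1/(ωC) = 11.88 Ω
Net reactance X = X_L − X_C = 25.92 Ω
Z = 4.760 + j25.92 Ω
|Z| = √(4.760² + 25.92²) = 26.36 Ω
I = V/|Z| = 151.8 mA
V_R = I·|Z_R| = 0.1518 × 4.760 = 0.7224 V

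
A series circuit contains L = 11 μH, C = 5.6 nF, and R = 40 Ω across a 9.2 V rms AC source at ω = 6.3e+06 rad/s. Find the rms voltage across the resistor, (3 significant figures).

X_L = ωL = 69.3 Ω
X_C = 1/(ωC) = 28.3 Ω
Net reactance X = X_L − X_C = 41.0 Ω
Z = 40.0 + j41.0 Ω
|Z| = √(40.0² + 41.0²) = 57.2 Ω
I = V/|Z| = 161 mA
V_R = I·|Z_R| = 0.161 × 40.0 = 6.43 V

6.43 V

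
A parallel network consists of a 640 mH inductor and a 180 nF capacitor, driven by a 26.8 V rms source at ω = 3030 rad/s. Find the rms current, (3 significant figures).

797 μA

X_L = ωL = 1940 Ω
X_C = 1/(ωC) = 1830 Ω
Parallel: admittances add. Y = 1/(jωL) + jωC
Y = (0 + j2.97e-05) S
|Y| = 2.97e-05 S → |Z| = 1/|Y| = 33600 Ω, ∠Z = −∠Y = -90.0°
I = V/|Z| = 26.8/33600 = 797 μA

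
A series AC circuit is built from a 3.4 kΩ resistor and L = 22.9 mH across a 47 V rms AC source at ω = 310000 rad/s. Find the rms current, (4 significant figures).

5.971 mA

X_L = ωL = 7099 Ω
Z = 3400 + j7099 Ω
|Z| = √(3400² + 7099²) = 7871 Ω
I = V/|Z| = 47/7871 = 5.971 mA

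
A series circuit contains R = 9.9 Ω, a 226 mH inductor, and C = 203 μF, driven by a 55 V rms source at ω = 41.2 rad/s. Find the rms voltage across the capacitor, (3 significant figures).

X_L = ωL = 9.31 Ω
X_C = 1/(ωC) = 120 Ω
Net reactance X = X_L − X_C = -110 Ω
Z = 9.90 − j110 Ω
|Z| = √(9.90² + 110²) = 111 Ω
I = V/|Z| = 497 mA
V_C = I·|Z_C| = 0.497 × 120 = 59.4 V

59.4 V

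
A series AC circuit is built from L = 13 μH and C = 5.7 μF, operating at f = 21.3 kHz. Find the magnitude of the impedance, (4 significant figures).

0.4289 Ω

ω = 2πf = 133800 rad/s
X_L = ωL = 1.740 Ω
X_C = 1/(ωC) = 1.311 Ω
Net reactance X = X_L − X_C = 0.4289 Ω
Z = j0.4289 Ω
|Z| = √(0² + 0.4289²) = 0.4289 Ω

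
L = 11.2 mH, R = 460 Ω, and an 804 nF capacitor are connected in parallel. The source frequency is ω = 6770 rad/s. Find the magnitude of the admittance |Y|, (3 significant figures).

X_L = ωL = 75.8 Ω
X_C = 1/(ωC) = 184 Ω
Parallel: admittances add. Y = 1/R + 1/(jωL) + jωC
Y = (0.00217 − j0.00775) S
|Y| = 0.00804 S → |Z| = 1/|Y| = 124 Ω, ∠Z = −∠Y = 74.3°

8.04 mS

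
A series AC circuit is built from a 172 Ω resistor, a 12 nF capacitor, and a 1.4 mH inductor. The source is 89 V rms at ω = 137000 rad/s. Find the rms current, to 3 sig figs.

X_L = ωL = 192 Ω
X_C = 1/(ωC) = 608 Ω
Net reactance X = X_L − X_C = -416 Ω
Z = 172 − j416 Ω
|Z| = √(172² + 416²) = 451 Ω
I = V/|Z| = 89/451 = 198 mA

198 mA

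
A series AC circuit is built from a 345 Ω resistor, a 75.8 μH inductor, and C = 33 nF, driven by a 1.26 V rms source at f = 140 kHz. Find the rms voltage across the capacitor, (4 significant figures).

ω = 2πf = 879600 rad/s
X_L = ωL = 66.68 Ω
X_C = 1/(ωC) = 34.45 Ω
Net reactance X = X_L − X_C = 32.23 Ω
Z = 345.0 + j32.23 Ω
|Z| = √(345.0² + 32.23²) = 346.5 Ω
I = V/|Z| = 3.636 mA
V_C = I·|Z_C| = 0.003636 × 34.45 = 0.1253 V

0.1253 V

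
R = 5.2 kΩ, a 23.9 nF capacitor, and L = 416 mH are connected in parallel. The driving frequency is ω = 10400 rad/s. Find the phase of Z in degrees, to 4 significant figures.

-5.176°

X_L = ωL = 4326 Ω
X_C = 1/(ωC) = 4023 Ω
Parallel: admittances add. Y = 1/R + 1/(jωL) + jωC
Y = (0.0001923 + j1.742e-05) S
|Y| = 0.0001931 S → |Z| = 1/|Y| = 5179 Ω, ∠Z = −∠Y = -5.176°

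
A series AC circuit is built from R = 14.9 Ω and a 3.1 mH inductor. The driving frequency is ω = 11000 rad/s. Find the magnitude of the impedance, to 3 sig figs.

37.2 Ω

X_L = ωL = 34.1 Ω
Z = 14.9 + j34.1 Ω
|Z| = √(14.9² + 34.1²) = 37.2 Ω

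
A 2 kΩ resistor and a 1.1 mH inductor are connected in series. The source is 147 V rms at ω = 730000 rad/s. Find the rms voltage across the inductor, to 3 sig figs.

X_L = ωL = 803 Ω
Z = 2000 + j803 Ω
|Z| = √(2000² + 803²) = 2160 Ω
I = V/|Z| = 68.2 mA
V_L = I·|Z_L| = 0.0682 × 803 = 54.8 V

54.8 V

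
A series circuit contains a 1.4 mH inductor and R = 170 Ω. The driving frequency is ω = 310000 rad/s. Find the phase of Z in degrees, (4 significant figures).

X_L = ωL = 434.0 Ω
Z = 170.0 + j434.0 Ω
|Z| = √(170.0² + 434.0²) = 466.1 Ω
∠Z = arctan(434.0/170.0) = 68.61°

68.61°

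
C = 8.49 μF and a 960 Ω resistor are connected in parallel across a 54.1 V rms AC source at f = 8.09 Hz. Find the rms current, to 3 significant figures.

ω = 2πf = 50.83 rad/s
X_C = 1/(ωC) = 2320 Ω
Parallel: admittances add. Y = 1/R + jωC
Y = (0.00104 + j0.000432) S
|Y| = 0.00113 S → |Z| = 1/|Y| = 887 Ω, ∠Z = −∠Y = -22.5°
I = V/|Z| = 54.1/887 = 61.0 mA

61.0 mA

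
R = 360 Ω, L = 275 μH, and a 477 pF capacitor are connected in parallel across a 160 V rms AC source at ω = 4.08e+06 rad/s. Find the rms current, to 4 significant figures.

475.4 mA

X_L = ωL = 1122 Ω
X_C = 1/(ωC) = 513.8 Ω
Parallel: admittances add. Y = 1/R + 1/(jωL) + jωC
Y = (0.002778 + j0.001055) S
|Y| = 0.002971 S → |Z| = 1/|Y| = 336.5 Ω, ∠Z = −∠Y = -20.79°
I = V/|Z| = 160/336.5 = 475.4 mA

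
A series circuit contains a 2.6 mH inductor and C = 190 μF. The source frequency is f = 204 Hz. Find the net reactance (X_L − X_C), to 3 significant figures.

-0.774 Ω

ω = 2πf = 1282 rad/s
X_L = ωL = 3.33 Ω
X_C = 1/(ωC) = 4.11 Ω
X = 3.33 − 4.11 = -0.774 Ω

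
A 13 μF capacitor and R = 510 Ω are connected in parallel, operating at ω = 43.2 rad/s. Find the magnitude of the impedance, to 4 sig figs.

X_C = 1/(ωC) = 1781 Ω
Parallel: admittances add. Y = 1/R + jωC
Y = (0.001961 + j0.0005616) S
|Y| = 0.002040 S → |Z| = 1/|Y| = 490.3 Ω, ∠Z = −∠Y = -15.98°

490.3 Ω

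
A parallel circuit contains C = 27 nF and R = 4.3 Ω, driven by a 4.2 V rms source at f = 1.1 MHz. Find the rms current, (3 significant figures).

ω = 2πf = 6.912e+06 rad/s
X_C = 1/(ωC) = 5.36 Ω
Parallel: admittances add. Y = 1/R + jωC
Y = (0.233 + j0.187) S
|Y| = 0.298 S → |Z| = 1/|Y| = 3.35 Ω, ∠Z = −∠Y = -38.7°
I = V/|Z| = 4.2/3.35 = 1.25 A

1.25 A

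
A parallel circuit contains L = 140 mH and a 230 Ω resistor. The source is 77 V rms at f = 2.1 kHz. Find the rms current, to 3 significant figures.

ω = 2πf = 13190 rad/s
X_L = ωL = 1850 Ω
Parallel: admittances add. Y = 1/R + 1/(jωL)
Y = (0.00435 − j0.000541) S
|Y| = 0.00438 S → |Z| = 1/|Y| = 228 Ω, ∠Z = −∠Y = 7.10°
I = V/|Z| = 77/228 = 337 mA

337 mA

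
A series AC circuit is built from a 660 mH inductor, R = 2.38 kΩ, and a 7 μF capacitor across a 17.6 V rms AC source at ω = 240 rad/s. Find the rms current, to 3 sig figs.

7.27 mA

X_L = ωL = 158 Ω
X_C = 1/(ωC) = 595 Ω
Net reactance X = X_L − X_C = -437 Ω
Z = 2380 − j437 Ω
|Z| = √(2380² + 437²) = 2420 Ω
I = V/|Z| = 17.6/2420 = 7.27 mA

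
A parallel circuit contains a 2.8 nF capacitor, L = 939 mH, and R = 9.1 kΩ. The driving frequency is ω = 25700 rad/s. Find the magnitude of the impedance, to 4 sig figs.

X_L = ωL = 24130 Ω
X_C = 1/(ωC) = 13900 Ω
Parallel: admittances add. Y = 1/R + 1/(jωL) + jωC
Y = (0.0001099 + j3.052e-05) S
|Y| = 0.0001141 S → |Z| = 1/|Y| = 8768 Ω, ∠Z = −∠Y = -15.52°

8768 Ω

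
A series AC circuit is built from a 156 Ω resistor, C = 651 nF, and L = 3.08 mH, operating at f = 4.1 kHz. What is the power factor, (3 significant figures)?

ω = 2πf = 25760 rad/s
X_L = ωL = 79.3 Ω
X_C = 1/(ωC) = 59.6 Ω
Net reactance X = X_L − X_C = 19.7 Ω
Z = 156 + j19.7 Ω
|Z| = √(156² + 19.7²) = 157 Ω
∠Z = arctan(19.7/156) = 7.20°
cos φ = cos(7.20°) = 0.992

0.992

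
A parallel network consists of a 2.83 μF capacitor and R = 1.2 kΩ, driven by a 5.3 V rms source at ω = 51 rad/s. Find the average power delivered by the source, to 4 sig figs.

23.41 mW

X_C = 1/(ωC) = 6929 Ω
Parallel: admittances add. Y = 1/R + jωC
Y = (0.0008333 + j0.0001443) S
|Y| = 0.0008457 S → |Z| = 1/|Y| = 1182 Ω, ∠Z = −∠Y = -9.826°
I = V/|Z| = 4.482 mA
P = VI cos φ = 5.3 × 0.004482 × cos(-9.826°) = 23.41 mW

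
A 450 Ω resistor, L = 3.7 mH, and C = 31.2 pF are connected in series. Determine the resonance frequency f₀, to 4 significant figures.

468.4 kHz

ω₀ = 1/√(LC) = 1/√(0.0037 × 3.12e-11) = 2.943e+06 rad/s
f₀ = ω₀/(2π) = 468.4 kHz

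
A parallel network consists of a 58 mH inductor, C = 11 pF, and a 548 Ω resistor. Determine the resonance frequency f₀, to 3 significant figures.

199 kHz

ω₀ = 1/√(LC) = 1/√(0.058 × 1.1e-11) = 1.252e+06 rad/s
f₀ = ω₀/(2π) = 199 kHz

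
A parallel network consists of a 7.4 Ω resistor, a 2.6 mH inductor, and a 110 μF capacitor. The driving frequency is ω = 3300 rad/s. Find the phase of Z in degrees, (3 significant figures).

-61.3°

X_L = ωL = 8.58 Ω
X_C = 1/(ωC) = 2.75 Ω
Parallel: admittances add. Y = 1/R + 1/(jωL) + jωC
Y = (0.135 + j0.246) S
|Y| = 0.281 S → |Z| = 1/|Y| = 3.56 Ω, ∠Z = −∠Y = -61.3°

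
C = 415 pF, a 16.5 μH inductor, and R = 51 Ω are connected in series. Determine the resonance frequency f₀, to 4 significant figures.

1.923 MHz

ω₀ = 1/√(LC) = 1/√(1.65e-05 × 4.15e-10) = 1.208e+07 rad/s
f₀ = ω₀/(2π) = 1.923 MHz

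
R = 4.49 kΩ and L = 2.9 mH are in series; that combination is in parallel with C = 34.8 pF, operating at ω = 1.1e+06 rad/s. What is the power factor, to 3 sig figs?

X_L = ωL = 3190 Ω
X_C = 1/(ωC) = 26100 Ω
Branch 1 (R+jX_L): Z₁ = 4490 + j3190 Ω, |Z₁| = 5510 Ω
Branch 2 (−jX_C): Z₂ = −j26100 Ω
Parallel: Z = Z₁Z₂/(Z₁+Z₂), |Z| = 6160 Ω, ∠Z = 24.3°
cos φ = cos(24.3°) = 0.911

0.911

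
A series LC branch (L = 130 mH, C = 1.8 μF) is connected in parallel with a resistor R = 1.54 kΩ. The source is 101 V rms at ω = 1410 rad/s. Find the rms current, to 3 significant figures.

X_L = ωL = 183 Ω
X_C = 1/(ωC) = 394 Ω
Branch 1: Z₁ = R = 1540 Ω
Branch 2 (series LC): Z₂ = j(X_L − X_C) = −j211 Ω
Parallel: Z = Z₁Z₂/(Z₁+Z₂), |Z| = 209 Ω, ∠Z = -82.2°
I = V/|Z| = 101/209 = 484 mA

484 mA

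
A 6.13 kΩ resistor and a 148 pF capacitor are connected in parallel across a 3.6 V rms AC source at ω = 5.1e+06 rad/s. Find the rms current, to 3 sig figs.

X_C = 1/(ωC) = 1320 Ω
Parallel: admittances add. Y = 1/R + jωC
Y = (0.000163 + j0.000755) S
|Y| = 0.000772 S → |Z| = 1/|Y| = 1290 Ω, ∠Z = −∠Y = -77.8°
I = V/|Z| = 3.6/1290 = 2.78 mA

2.78 mA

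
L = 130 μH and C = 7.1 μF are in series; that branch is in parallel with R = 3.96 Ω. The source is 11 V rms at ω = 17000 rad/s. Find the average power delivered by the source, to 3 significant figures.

30.6 W

X_L = ωL = 2.21 Ω
X_C = 1/(ωC) = 8.29 Ω
Branch 1: Z₁ = R = 3.96 Ω
Branch 2 (series LC): Z₂ = j(X_L − X_C) = −j6.08 Ω
Parallel: Z = Z₁Z₂/(Z₁+Z₂), |Z| = 3.32 Ω, ∠Z = -33.1°
I = V/|Z| = 3.32 A
P = VI cos φ = 11 × 3.32 × cos(-33.1°) = 30.6 W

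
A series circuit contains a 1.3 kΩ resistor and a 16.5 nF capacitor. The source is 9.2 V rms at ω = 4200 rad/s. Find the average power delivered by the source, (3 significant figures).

524 μW

X_C = 1/(ωC) = 14400 Ω
Z = 1300 − j14400 Ω
|Z| = √(1300² + 14400²) = 14500 Ω
∠Z = arctan(-14400/1300) = -84.9°
I = V/|Z| = 635 μA
P = VI cos φ = 9.2 × 0.000635 × cos(-84.9°) = 524 μW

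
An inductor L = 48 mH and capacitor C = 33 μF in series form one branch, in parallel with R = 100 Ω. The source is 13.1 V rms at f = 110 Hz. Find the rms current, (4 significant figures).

1.235 A

ω = 2πf = 691.2 rad/s
X_L = ωL = 33.18 Ω
X_C = 1/(ωC) = 43.84 Ω
Branch 1: Z₁ = R = 100.0 Ω
Branch 2 (series LC): Z₂ = j(X_L − X_C) = −j10.67 Ω
Parallel: Z = Z₁Z₂/(Z₁+Z₂), |Z| = 10.61 Ω, ∠Z = -83.91°
I = V/|Z| = 13.1/10.61 = 1.235 A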